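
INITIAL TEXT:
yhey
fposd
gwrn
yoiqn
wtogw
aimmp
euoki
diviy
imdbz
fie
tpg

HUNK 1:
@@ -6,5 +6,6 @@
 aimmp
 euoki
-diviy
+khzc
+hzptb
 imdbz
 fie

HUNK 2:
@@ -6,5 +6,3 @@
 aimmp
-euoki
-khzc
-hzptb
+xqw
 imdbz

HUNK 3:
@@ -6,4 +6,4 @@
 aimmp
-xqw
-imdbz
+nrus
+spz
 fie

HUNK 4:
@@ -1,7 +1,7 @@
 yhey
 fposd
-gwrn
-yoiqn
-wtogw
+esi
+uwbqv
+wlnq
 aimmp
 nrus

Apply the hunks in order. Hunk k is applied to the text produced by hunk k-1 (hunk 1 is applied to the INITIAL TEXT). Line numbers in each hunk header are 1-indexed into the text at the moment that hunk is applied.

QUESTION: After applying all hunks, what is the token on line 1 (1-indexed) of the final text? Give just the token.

Hunk 1: at line 6 remove [diviy] add [khzc,hzptb] -> 12 lines: yhey fposd gwrn yoiqn wtogw aimmp euoki khzc hzptb imdbz fie tpg
Hunk 2: at line 6 remove [euoki,khzc,hzptb] add [xqw] -> 10 lines: yhey fposd gwrn yoiqn wtogw aimmp xqw imdbz fie tpg
Hunk 3: at line 6 remove [xqw,imdbz] add [nrus,spz] -> 10 lines: yhey fposd gwrn yoiqn wtogw aimmp nrus spz fie tpg
Hunk 4: at line 1 remove [gwrn,yoiqn,wtogw] add [esi,uwbqv,wlnq] -> 10 lines: yhey fposd esi uwbqv wlnq aimmp nrus spz fie tpg
Final line 1: yhey

Answer: yhey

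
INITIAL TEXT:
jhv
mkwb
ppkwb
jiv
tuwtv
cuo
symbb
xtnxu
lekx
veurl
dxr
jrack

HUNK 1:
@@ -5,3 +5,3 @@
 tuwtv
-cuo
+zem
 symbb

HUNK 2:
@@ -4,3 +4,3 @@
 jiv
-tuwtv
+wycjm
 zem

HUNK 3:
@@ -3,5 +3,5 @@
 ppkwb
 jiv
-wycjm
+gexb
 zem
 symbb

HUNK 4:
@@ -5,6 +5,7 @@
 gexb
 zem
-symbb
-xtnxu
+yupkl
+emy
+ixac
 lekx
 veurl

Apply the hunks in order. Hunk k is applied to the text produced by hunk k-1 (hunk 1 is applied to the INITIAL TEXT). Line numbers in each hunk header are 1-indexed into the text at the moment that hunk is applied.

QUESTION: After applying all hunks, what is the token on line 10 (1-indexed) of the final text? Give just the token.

Answer: lekx

Derivation:
Hunk 1: at line 5 remove [cuo] add [zem] -> 12 lines: jhv mkwb ppkwb jiv tuwtv zem symbb xtnxu lekx veurl dxr jrack
Hunk 2: at line 4 remove [tuwtv] add [wycjm] -> 12 lines: jhv mkwb ppkwb jiv wycjm zem symbb xtnxu lekx veurl dxr jrack
Hunk 3: at line 3 remove [wycjm] add [gexb] -> 12 lines: jhv mkwb ppkwb jiv gexb zem symbb xtnxu lekx veurl dxr jrack
Hunk 4: at line 5 remove [symbb,xtnxu] add [yupkl,emy,ixac] -> 13 lines: jhv mkwb ppkwb jiv gexb zem yupkl emy ixac lekx veurl dxr jrack
Final line 10: lekx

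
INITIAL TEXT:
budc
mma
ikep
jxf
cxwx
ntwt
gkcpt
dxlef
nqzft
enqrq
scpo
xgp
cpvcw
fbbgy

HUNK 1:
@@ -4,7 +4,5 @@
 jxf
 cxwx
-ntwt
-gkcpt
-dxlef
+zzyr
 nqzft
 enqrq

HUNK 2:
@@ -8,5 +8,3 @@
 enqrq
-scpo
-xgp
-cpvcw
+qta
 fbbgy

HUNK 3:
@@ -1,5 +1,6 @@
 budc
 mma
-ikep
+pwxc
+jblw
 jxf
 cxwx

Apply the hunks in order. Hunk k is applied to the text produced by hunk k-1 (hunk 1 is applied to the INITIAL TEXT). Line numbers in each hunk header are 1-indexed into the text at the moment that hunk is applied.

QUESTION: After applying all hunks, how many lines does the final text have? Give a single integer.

Hunk 1: at line 4 remove [ntwt,gkcpt,dxlef] add [zzyr] -> 12 lines: budc mma ikep jxf cxwx zzyr nqzft enqrq scpo xgp cpvcw fbbgy
Hunk 2: at line 8 remove [scpo,xgp,cpvcw] add [qta] -> 10 lines: budc mma ikep jxf cxwx zzyr nqzft enqrq qta fbbgy
Hunk 3: at line 1 remove [ikep] add [pwxc,jblw] -> 11 lines: budc mma pwxc jblw jxf cxwx zzyr nqzft enqrq qta fbbgy
Final line count: 11

Answer: 11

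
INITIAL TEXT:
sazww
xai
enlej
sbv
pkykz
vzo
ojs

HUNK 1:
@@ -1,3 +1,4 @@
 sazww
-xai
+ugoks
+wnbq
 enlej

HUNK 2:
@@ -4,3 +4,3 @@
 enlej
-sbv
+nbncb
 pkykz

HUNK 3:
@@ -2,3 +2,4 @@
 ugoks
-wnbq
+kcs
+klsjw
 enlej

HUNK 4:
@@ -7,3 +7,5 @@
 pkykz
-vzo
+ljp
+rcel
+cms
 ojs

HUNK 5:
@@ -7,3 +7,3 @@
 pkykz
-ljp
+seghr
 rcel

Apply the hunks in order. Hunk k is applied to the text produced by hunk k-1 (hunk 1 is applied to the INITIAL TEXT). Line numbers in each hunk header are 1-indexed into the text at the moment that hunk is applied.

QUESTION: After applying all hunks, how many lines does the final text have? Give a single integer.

Answer: 11

Derivation:
Hunk 1: at line 1 remove [xai] add [ugoks,wnbq] -> 8 lines: sazww ugoks wnbq enlej sbv pkykz vzo ojs
Hunk 2: at line 4 remove [sbv] add [nbncb] -> 8 lines: sazww ugoks wnbq enlej nbncb pkykz vzo ojs
Hunk 3: at line 2 remove [wnbq] add [kcs,klsjw] -> 9 lines: sazww ugoks kcs klsjw enlej nbncb pkykz vzo ojs
Hunk 4: at line 7 remove [vzo] add [ljp,rcel,cms] -> 11 lines: sazww ugoks kcs klsjw enlej nbncb pkykz ljp rcel cms ojs
Hunk 5: at line 7 remove [ljp] add [seghr] -> 11 lines: sazww ugoks kcs klsjw enlej nbncb pkykz seghr rcel cms ojs
Final line count: 11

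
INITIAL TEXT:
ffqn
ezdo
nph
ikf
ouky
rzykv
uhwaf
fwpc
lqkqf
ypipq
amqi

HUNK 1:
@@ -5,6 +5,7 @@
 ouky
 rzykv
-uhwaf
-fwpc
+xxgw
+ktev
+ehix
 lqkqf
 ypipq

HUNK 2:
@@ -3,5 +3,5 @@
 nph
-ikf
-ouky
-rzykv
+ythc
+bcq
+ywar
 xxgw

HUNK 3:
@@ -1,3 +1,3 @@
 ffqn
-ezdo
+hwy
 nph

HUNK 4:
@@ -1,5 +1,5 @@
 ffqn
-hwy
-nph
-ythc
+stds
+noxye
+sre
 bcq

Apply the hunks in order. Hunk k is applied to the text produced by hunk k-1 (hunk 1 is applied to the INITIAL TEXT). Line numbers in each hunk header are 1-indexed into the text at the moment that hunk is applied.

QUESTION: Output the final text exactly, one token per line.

Answer: ffqn
stds
noxye
sre
bcq
ywar
xxgw
ktev
ehix
lqkqf
ypipq
amqi

Derivation:
Hunk 1: at line 5 remove [uhwaf,fwpc] add [xxgw,ktev,ehix] -> 12 lines: ffqn ezdo nph ikf ouky rzykv xxgw ktev ehix lqkqf ypipq amqi
Hunk 2: at line 3 remove [ikf,ouky,rzykv] add [ythc,bcq,ywar] -> 12 lines: ffqn ezdo nph ythc bcq ywar xxgw ktev ehix lqkqf ypipq amqi
Hunk 3: at line 1 remove [ezdo] add [hwy] -> 12 lines: ffqn hwy nph ythc bcq ywar xxgw ktev ehix lqkqf ypipq amqi
Hunk 4: at line 1 remove [hwy,nph,ythc] add [stds,noxye,sre] -> 12 lines: ffqn stds noxye sre bcq ywar xxgw ktev ehix lqkqf ypipq amqi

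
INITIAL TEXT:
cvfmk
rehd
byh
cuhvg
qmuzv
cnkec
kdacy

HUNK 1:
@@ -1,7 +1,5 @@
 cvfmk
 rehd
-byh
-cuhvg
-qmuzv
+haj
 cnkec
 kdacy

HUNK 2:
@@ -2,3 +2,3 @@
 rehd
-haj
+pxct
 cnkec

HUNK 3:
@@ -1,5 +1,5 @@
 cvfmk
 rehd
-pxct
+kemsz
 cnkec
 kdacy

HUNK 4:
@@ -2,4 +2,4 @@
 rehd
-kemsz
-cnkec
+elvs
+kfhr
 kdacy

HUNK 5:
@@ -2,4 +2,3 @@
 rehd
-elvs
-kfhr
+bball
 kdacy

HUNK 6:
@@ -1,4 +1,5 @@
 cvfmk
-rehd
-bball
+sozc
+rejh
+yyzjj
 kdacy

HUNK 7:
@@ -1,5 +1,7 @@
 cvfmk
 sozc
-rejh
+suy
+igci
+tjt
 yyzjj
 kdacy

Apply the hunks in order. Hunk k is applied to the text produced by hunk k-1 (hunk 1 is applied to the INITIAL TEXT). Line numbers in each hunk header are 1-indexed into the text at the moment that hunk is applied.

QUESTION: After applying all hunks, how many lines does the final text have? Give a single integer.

Hunk 1: at line 1 remove [byh,cuhvg,qmuzv] add [haj] -> 5 lines: cvfmk rehd haj cnkec kdacy
Hunk 2: at line 2 remove [haj] add [pxct] -> 5 lines: cvfmk rehd pxct cnkec kdacy
Hunk 3: at line 1 remove [pxct] add [kemsz] -> 5 lines: cvfmk rehd kemsz cnkec kdacy
Hunk 4: at line 2 remove [kemsz,cnkec] add [elvs,kfhr] -> 5 lines: cvfmk rehd elvs kfhr kdacy
Hunk 5: at line 2 remove [elvs,kfhr] add [bball] -> 4 lines: cvfmk rehd bball kdacy
Hunk 6: at line 1 remove [rehd,bball] add [sozc,rejh,yyzjj] -> 5 lines: cvfmk sozc rejh yyzjj kdacy
Hunk 7: at line 1 remove [rejh] add [suy,igci,tjt] -> 7 lines: cvfmk sozc suy igci tjt yyzjj kdacy
Final line count: 7

Answer: 7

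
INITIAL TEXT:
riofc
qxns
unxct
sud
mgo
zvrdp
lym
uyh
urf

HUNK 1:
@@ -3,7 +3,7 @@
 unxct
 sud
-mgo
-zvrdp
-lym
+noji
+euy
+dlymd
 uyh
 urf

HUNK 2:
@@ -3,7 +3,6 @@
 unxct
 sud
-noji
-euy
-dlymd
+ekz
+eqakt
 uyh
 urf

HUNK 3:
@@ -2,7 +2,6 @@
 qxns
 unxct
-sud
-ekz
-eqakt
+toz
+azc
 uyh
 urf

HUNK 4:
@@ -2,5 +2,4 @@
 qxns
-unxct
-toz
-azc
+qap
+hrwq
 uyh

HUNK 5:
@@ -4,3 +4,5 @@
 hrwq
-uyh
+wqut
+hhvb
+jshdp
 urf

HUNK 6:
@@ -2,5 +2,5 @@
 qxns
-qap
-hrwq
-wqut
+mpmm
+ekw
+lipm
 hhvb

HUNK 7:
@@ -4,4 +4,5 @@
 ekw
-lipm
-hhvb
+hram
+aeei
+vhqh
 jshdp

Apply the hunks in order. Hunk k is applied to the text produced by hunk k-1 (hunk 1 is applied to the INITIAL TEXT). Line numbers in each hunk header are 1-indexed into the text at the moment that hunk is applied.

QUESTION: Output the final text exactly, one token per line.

Hunk 1: at line 3 remove [mgo,zvrdp,lym] add [noji,euy,dlymd] -> 9 lines: riofc qxns unxct sud noji euy dlymd uyh urf
Hunk 2: at line 3 remove [noji,euy,dlymd] add [ekz,eqakt] -> 8 lines: riofc qxns unxct sud ekz eqakt uyh urf
Hunk 3: at line 2 remove [sud,ekz,eqakt] add [toz,azc] -> 7 lines: riofc qxns unxct toz azc uyh urf
Hunk 4: at line 2 remove [unxct,toz,azc] add [qap,hrwq] -> 6 lines: riofc qxns qap hrwq uyh urf
Hunk 5: at line 4 remove [uyh] add [wqut,hhvb,jshdp] -> 8 lines: riofc qxns qap hrwq wqut hhvb jshdp urf
Hunk 6: at line 2 remove [qap,hrwq,wqut] add [mpmm,ekw,lipm] -> 8 lines: riofc qxns mpmm ekw lipm hhvb jshdp urf
Hunk 7: at line 4 remove [lipm,hhvb] add [hram,aeei,vhqh] -> 9 lines: riofc qxns mpmm ekw hram aeei vhqh jshdp urf

Answer: riofc
qxns
mpmm
ekw
hram
aeei
vhqh
jshdp
urf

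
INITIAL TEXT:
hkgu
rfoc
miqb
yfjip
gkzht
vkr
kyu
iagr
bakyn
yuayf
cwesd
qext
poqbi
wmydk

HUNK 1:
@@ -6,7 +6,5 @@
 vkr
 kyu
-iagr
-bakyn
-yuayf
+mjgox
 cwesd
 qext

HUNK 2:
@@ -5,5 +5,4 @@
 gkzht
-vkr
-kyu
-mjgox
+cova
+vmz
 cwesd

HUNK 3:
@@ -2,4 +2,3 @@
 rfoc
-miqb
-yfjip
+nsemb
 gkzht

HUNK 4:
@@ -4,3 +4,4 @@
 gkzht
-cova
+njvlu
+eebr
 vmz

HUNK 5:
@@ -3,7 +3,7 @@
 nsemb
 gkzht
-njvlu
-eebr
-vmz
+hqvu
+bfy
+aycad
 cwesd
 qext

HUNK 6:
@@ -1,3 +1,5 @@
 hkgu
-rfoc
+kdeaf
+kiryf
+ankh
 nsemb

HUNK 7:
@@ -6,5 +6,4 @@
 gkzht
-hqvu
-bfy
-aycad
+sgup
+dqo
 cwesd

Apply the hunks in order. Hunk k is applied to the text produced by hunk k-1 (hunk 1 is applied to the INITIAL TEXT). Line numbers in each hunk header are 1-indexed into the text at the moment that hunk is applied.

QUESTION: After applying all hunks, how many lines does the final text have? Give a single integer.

Answer: 12

Derivation:
Hunk 1: at line 6 remove [iagr,bakyn,yuayf] add [mjgox] -> 12 lines: hkgu rfoc miqb yfjip gkzht vkr kyu mjgox cwesd qext poqbi wmydk
Hunk 2: at line 5 remove [vkr,kyu,mjgox] add [cova,vmz] -> 11 lines: hkgu rfoc miqb yfjip gkzht cova vmz cwesd qext poqbi wmydk
Hunk 3: at line 2 remove [miqb,yfjip] add [nsemb] -> 10 lines: hkgu rfoc nsemb gkzht cova vmz cwesd qext poqbi wmydk
Hunk 4: at line 4 remove [cova] add [njvlu,eebr] -> 11 lines: hkgu rfoc nsemb gkzht njvlu eebr vmz cwesd qext poqbi wmydk
Hunk 5: at line 3 remove [njvlu,eebr,vmz] add [hqvu,bfy,aycad] -> 11 lines: hkgu rfoc nsemb gkzht hqvu bfy aycad cwesd qext poqbi wmydk
Hunk 6: at line 1 remove [rfoc] add [kdeaf,kiryf,ankh] -> 13 lines: hkgu kdeaf kiryf ankh nsemb gkzht hqvu bfy aycad cwesd qext poqbi wmydk
Hunk 7: at line 6 remove [hqvu,bfy,aycad] add [sgup,dqo] -> 12 lines: hkgu kdeaf kiryf ankh nsemb gkzht sgup dqo cwesd qext poqbi wmydk
Final line count: 12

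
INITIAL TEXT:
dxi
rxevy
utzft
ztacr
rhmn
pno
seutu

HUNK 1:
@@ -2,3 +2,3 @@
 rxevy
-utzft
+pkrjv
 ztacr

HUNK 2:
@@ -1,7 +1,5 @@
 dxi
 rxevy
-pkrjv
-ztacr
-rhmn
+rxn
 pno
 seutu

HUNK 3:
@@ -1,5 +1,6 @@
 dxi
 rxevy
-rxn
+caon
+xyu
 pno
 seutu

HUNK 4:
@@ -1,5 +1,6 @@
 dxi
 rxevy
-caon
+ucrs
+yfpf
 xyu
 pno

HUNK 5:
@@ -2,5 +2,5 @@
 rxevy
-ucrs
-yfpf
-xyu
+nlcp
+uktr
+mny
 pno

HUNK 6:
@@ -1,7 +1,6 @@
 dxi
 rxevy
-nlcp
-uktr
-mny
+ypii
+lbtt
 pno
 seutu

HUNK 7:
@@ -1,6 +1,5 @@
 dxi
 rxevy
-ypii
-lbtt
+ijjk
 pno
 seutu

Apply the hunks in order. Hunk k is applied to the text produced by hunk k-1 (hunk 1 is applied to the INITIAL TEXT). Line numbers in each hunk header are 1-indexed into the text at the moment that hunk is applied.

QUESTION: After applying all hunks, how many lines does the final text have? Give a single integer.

Answer: 5

Derivation:
Hunk 1: at line 2 remove [utzft] add [pkrjv] -> 7 lines: dxi rxevy pkrjv ztacr rhmn pno seutu
Hunk 2: at line 1 remove [pkrjv,ztacr,rhmn] add [rxn] -> 5 lines: dxi rxevy rxn pno seutu
Hunk 3: at line 1 remove [rxn] add [caon,xyu] -> 6 lines: dxi rxevy caon xyu pno seutu
Hunk 4: at line 1 remove [caon] add [ucrs,yfpf] -> 7 lines: dxi rxevy ucrs yfpf xyu pno seutu
Hunk 5: at line 2 remove [ucrs,yfpf,xyu] add [nlcp,uktr,mny] -> 7 lines: dxi rxevy nlcp uktr mny pno seutu
Hunk 6: at line 1 remove [nlcp,uktr,mny] add [ypii,lbtt] -> 6 lines: dxi rxevy ypii lbtt pno seutu
Hunk 7: at line 1 remove [ypii,lbtt] add [ijjk] -> 5 lines: dxi rxevy ijjk pno seutu
Final line count: 5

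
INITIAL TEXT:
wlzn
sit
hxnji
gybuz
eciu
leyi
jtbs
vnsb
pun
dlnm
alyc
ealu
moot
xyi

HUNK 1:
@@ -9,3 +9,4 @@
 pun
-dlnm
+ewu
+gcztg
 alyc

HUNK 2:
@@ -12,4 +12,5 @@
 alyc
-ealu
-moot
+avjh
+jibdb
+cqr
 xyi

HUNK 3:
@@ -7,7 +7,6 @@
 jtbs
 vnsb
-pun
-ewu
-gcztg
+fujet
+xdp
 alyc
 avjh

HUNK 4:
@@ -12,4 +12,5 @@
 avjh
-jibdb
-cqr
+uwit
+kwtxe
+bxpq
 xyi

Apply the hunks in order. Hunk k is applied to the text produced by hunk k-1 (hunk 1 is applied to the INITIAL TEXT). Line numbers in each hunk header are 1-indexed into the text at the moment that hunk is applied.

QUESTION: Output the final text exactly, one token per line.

Answer: wlzn
sit
hxnji
gybuz
eciu
leyi
jtbs
vnsb
fujet
xdp
alyc
avjh
uwit
kwtxe
bxpq
xyi

Derivation:
Hunk 1: at line 9 remove [dlnm] add [ewu,gcztg] -> 15 lines: wlzn sit hxnji gybuz eciu leyi jtbs vnsb pun ewu gcztg alyc ealu moot xyi
Hunk 2: at line 12 remove [ealu,moot] add [avjh,jibdb,cqr] -> 16 lines: wlzn sit hxnji gybuz eciu leyi jtbs vnsb pun ewu gcztg alyc avjh jibdb cqr xyi
Hunk 3: at line 7 remove [pun,ewu,gcztg] add [fujet,xdp] -> 15 lines: wlzn sit hxnji gybuz eciu leyi jtbs vnsb fujet xdp alyc avjh jibdb cqr xyi
Hunk 4: at line 12 remove [jibdb,cqr] add [uwit,kwtxe,bxpq] -> 16 lines: wlzn sit hxnji gybuz eciu leyi jtbs vnsb fujet xdp alyc avjh uwit kwtxe bxpq xyi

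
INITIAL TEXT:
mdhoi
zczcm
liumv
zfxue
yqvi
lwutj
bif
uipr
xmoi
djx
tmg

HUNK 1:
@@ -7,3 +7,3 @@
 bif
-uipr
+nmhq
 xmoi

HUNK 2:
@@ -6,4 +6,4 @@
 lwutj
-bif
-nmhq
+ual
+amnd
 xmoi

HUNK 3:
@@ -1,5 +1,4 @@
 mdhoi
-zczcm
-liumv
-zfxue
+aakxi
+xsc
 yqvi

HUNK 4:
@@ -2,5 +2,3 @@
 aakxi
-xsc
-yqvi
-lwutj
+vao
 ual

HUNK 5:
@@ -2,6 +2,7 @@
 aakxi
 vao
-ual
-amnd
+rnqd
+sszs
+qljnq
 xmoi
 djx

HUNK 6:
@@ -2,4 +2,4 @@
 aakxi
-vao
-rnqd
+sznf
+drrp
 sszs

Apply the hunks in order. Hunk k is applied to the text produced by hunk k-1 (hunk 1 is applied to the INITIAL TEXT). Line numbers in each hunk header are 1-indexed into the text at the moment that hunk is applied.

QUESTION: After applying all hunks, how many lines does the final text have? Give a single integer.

Answer: 9

Derivation:
Hunk 1: at line 7 remove [uipr] add [nmhq] -> 11 lines: mdhoi zczcm liumv zfxue yqvi lwutj bif nmhq xmoi djx tmg
Hunk 2: at line 6 remove [bif,nmhq] add [ual,amnd] -> 11 lines: mdhoi zczcm liumv zfxue yqvi lwutj ual amnd xmoi djx tmg
Hunk 3: at line 1 remove [zczcm,liumv,zfxue] add [aakxi,xsc] -> 10 lines: mdhoi aakxi xsc yqvi lwutj ual amnd xmoi djx tmg
Hunk 4: at line 2 remove [xsc,yqvi,lwutj] add [vao] -> 8 lines: mdhoi aakxi vao ual amnd xmoi djx tmg
Hunk 5: at line 2 remove [ual,amnd] add [rnqd,sszs,qljnq] -> 9 lines: mdhoi aakxi vao rnqd sszs qljnq xmoi djx tmg
Hunk 6: at line 2 remove [vao,rnqd] add [sznf,drrp] -> 9 lines: mdhoi aakxi sznf drrp sszs qljnq xmoi djx tmg
Final line count: 9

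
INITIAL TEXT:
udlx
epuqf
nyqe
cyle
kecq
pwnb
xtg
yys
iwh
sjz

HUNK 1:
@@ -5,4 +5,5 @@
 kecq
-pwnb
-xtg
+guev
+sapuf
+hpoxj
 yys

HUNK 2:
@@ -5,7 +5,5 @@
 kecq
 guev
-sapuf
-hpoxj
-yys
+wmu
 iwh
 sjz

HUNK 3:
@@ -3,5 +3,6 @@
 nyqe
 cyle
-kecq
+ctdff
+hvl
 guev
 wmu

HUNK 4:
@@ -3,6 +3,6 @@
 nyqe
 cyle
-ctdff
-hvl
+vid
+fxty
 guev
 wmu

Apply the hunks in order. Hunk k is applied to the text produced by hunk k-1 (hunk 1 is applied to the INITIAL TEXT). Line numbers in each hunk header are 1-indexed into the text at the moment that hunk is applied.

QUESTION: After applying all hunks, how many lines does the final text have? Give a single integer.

Hunk 1: at line 5 remove [pwnb,xtg] add [guev,sapuf,hpoxj] -> 11 lines: udlx epuqf nyqe cyle kecq guev sapuf hpoxj yys iwh sjz
Hunk 2: at line 5 remove [sapuf,hpoxj,yys] add [wmu] -> 9 lines: udlx epuqf nyqe cyle kecq guev wmu iwh sjz
Hunk 3: at line 3 remove [kecq] add [ctdff,hvl] -> 10 lines: udlx epuqf nyqe cyle ctdff hvl guev wmu iwh sjz
Hunk 4: at line 3 remove [ctdff,hvl] add [vid,fxty] -> 10 lines: udlx epuqf nyqe cyle vid fxty guev wmu iwh sjz
Final line count: 10

Answer: 10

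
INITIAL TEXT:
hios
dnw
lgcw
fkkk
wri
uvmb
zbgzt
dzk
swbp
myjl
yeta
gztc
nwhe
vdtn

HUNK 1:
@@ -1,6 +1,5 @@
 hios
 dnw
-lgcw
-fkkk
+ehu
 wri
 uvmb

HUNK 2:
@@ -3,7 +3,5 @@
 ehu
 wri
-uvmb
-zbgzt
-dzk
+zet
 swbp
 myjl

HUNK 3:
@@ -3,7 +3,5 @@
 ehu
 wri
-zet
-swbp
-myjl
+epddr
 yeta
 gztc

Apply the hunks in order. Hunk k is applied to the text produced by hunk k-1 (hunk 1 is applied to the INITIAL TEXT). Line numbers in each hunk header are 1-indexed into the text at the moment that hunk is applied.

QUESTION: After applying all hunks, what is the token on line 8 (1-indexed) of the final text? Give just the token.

Hunk 1: at line 1 remove [lgcw,fkkk] add [ehu] -> 13 lines: hios dnw ehu wri uvmb zbgzt dzk swbp myjl yeta gztc nwhe vdtn
Hunk 2: at line 3 remove [uvmb,zbgzt,dzk] add [zet] -> 11 lines: hios dnw ehu wri zet swbp myjl yeta gztc nwhe vdtn
Hunk 3: at line 3 remove [zet,swbp,myjl] add [epddr] -> 9 lines: hios dnw ehu wri epddr yeta gztc nwhe vdtn
Final line 8: nwhe

Answer: nwhe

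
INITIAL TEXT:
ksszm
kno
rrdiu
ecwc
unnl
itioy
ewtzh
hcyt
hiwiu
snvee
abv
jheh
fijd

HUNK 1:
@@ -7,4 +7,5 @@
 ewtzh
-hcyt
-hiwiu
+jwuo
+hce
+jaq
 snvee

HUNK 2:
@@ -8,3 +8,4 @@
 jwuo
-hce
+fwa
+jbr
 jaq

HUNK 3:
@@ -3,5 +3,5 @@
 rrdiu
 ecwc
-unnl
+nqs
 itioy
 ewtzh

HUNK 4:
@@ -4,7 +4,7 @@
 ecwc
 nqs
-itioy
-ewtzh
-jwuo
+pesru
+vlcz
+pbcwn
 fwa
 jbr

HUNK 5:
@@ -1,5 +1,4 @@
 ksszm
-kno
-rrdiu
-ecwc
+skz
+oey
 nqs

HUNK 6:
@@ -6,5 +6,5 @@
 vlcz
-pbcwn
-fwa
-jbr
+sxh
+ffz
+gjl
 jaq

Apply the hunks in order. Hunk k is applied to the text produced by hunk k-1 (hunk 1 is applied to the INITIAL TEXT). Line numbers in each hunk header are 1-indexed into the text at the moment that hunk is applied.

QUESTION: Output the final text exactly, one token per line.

Answer: ksszm
skz
oey
nqs
pesru
vlcz
sxh
ffz
gjl
jaq
snvee
abv
jheh
fijd

Derivation:
Hunk 1: at line 7 remove [hcyt,hiwiu] add [jwuo,hce,jaq] -> 14 lines: ksszm kno rrdiu ecwc unnl itioy ewtzh jwuo hce jaq snvee abv jheh fijd
Hunk 2: at line 8 remove [hce] add [fwa,jbr] -> 15 lines: ksszm kno rrdiu ecwc unnl itioy ewtzh jwuo fwa jbr jaq snvee abv jheh fijd
Hunk 3: at line 3 remove [unnl] add [nqs] -> 15 lines: ksszm kno rrdiu ecwc nqs itioy ewtzh jwuo fwa jbr jaq snvee abv jheh fijd
Hunk 4: at line 4 remove [itioy,ewtzh,jwuo] add [pesru,vlcz,pbcwn] -> 15 lines: ksszm kno rrdiu ecwc nqs pesru vlcz pbcwn fwa jbr jaq snvee abv jheh fijd
Hunk 5: at line 1 remove [kno,rrdiu,ecwc] add [skz,oey] -> 14 lines: ksszm skz oey nqs pesru vlcz pbcwn fwa jbr jaq snvee abv jheh fijd
Hunk 6: at line 6 remove [pbcwn,fwa,jbr] add [sxh,ffz,gjl] -> 14 lines: ksszm skz oey nqs pesru vlcz sxh ffz gjl jaq snvee abv jheh fijd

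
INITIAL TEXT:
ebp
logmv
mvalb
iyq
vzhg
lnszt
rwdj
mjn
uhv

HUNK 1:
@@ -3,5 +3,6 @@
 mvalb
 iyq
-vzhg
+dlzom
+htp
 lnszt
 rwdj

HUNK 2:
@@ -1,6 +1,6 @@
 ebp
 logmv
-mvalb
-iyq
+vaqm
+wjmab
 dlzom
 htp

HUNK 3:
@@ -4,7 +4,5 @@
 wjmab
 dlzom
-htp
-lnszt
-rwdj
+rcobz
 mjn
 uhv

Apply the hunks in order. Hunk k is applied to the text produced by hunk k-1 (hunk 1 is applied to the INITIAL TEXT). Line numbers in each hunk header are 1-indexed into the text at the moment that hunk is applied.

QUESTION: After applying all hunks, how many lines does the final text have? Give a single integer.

Hunk 1: at line 3 remove [vzhg] add [dlzom,htp] -> 10 lines: ebp logmv mvalb iyq dlzom htp lnszt rwdj mjn uhv
Hunk 2: at line 1 remove [mvalb,iyq] add [vaqm,wjmab] -> 10 lines: ebp logmv vaqm wjmab dlzom htp lnszt rwdj mjn uhv
Hunk 3: at line 4 remove [htp,lnszt,rwdj] add [rcobz] -> 8 lines: ebp logmv vaqm wjmab dlzom rcobz mjn uhv
Final line count: 8

Answer: 8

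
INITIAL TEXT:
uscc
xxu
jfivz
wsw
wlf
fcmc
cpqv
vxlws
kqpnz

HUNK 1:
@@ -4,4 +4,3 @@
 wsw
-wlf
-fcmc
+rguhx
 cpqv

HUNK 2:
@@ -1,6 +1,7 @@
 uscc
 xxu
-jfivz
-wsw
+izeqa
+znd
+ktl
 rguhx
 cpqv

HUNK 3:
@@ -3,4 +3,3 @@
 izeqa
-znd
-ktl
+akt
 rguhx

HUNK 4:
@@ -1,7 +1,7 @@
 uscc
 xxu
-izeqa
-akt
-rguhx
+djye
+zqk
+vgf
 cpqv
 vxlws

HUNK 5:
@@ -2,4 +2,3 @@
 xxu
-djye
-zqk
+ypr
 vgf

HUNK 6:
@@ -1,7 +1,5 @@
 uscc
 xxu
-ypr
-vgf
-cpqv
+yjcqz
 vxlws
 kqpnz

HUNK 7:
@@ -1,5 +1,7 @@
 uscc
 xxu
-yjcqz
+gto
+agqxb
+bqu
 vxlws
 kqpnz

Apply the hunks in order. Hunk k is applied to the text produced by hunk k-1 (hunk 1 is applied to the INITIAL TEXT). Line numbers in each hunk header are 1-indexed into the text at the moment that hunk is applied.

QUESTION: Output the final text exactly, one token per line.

Hunk 1: at line 4 remove [wlf,fcmc] add [rguhx] -> 8 lines: uscc xxu jfivz wsw rguhx cpqv vxlws kqpnz
Hunk 2: at line 1 remove [jfivz,wsw] add [izeqa,znd,ktl] -> 9 lines: uscc xxu izeqa znd ktl rguhx cpqv vxlws kqpnz
Hunk 3: at line 3 remove [znd,ktl] add [akt] -> 8 lines: uscc xxu izeqa akt rguhx cpqv vxlws kqpnz
Hunk 4: at line 1 remove [izeqa,akt,rguhx] add [djye,zqk,vgf] -> 8 lines: uscc xxu djye zqk vgf cpqv vxlws kqpnz
Hunk 5: at line 2 remove [djye,zqk] add [ypr] -> 7 lines: uscc xxu ypr vgf cpqv vxlws kqpnz
Hunk 6: at line 1 remove [ypr,vgf,cpqv] add [yjcqz] -> 5 lines: uscc xxu yjcqz vxlws kqpnz
Hunk 7: at line 1 remove [yjcqz] add [gto,agqxb,bqu] -> 7 lines: uscc xxu gto agqxb bqu vxlws kqpnz

Answer: uscc
xxu
gto
agqxb
bqu
vxlws
kqpnz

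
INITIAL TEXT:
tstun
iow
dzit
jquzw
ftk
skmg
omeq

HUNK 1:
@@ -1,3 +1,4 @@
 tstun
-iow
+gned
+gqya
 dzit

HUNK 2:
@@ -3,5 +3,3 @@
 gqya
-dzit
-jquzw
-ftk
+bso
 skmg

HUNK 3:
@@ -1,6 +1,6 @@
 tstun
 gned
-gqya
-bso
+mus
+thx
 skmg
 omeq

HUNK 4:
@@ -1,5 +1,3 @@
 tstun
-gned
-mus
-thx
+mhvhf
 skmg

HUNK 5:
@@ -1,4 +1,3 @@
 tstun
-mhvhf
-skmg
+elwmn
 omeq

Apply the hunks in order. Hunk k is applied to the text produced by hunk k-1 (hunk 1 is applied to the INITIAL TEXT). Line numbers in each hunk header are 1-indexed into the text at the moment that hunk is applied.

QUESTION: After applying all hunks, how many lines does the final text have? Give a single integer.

Answer: 3

Derivation:
Hunk 1: at line 1 remove [iow] add [gned,gqya] -> 8 lines: tstun gned gqya dzit jquzw ftk skmg omeq
Hunk 2: at line 3 remove [dzit,jquzw,ftk] add [bso] -> 6 lines: tstun gned gqya bso skmg omeq
Hunk 3: at line 1 remove [gqya,bso] add [mus,thx] -> 6 lines: tstun gned mus thx skmg omeq
Hunk 4: at line 1 remove [gned,mus,thx] add [mhvhf] -> 4 lines: tstun mhvhf skmg omeq
Hunk 5: at line 1 remove [mhvhf,skmg] add [elwmn] -> 3 lines: tstun elwmn omeq
Final line count: 3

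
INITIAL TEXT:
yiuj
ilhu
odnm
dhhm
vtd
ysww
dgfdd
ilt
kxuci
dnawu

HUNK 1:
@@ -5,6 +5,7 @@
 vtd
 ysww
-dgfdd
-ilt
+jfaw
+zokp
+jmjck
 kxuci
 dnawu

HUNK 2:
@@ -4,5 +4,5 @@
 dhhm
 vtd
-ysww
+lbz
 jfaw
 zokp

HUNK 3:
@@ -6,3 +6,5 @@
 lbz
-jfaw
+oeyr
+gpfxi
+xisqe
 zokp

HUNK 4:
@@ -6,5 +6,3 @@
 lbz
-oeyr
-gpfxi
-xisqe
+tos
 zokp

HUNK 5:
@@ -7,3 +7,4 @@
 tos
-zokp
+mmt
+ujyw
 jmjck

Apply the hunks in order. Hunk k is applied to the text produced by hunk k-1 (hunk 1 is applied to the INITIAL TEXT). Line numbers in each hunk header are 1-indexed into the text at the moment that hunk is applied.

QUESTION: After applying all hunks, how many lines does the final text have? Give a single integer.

Hunk 1: at line 5 remove [dgfdd,ilt] add [jfaw,zokp,jmjck] -> 11 lines: yiuj ilhu odnm dhhm vtd ysww jfaw zokp jmjck kxuci dnawu
Hunk 2: at line 4 remove [ysww] add [lbz] -> 11 lines: yiuj ilhu odnm dhhm vtd lbz jfaw zokp jmjck kxuci dnawu
Hunk 3: at line 6 remove [jfaw] add [oeyr,gpfxi,xisqe] -> 13 lines: yiuj ilhu odnm dhhm vtd lbz oeyr gpfxi xisqe zokp jmjck kxuci dnawu
Hunk 4: at line 6 remove [oeyr,gpfxi,xisqe] add [tos] -> 11 lines: yiuj ilhu odnm dhhm vtd lbz tos zokp jmjck kxuci dnawu
Hunk 5: at line 7 remove [zokp] add [mmt,ujyw] -> 12 lines: yiuj ilhu odnm dhhm vtd lbz tos mmt ujyw jmjck kxuci dnawu
Final line count: 12

Answer: 12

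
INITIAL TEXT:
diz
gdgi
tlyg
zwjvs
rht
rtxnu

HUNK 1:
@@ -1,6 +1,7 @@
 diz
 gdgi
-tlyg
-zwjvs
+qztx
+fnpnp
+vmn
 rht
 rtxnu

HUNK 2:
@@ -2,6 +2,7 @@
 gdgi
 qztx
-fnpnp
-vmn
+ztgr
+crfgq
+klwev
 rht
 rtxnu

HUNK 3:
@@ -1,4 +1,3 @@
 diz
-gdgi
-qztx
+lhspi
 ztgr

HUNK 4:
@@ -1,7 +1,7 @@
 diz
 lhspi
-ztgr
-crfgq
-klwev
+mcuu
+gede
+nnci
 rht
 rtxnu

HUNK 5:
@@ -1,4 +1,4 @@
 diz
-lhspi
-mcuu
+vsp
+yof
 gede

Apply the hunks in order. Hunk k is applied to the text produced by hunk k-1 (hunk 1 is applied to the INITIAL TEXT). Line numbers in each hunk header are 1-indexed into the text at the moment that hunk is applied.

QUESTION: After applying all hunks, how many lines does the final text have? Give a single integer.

Answer: 7

Derivation:
Hunk 1: at line 1 remove [tlyg,zwjvs] add [qztx,fnpnp,vmn] -> 7 lines: diz gdgi qztx fnpnp vmn rht rtxnu
Hunk 2: at line 2 remove [fnpnp,vmn] add [ztgr,crfgq,klwev] -> 8 lines: diz gdgi qztx ztgr crfgq klwev rht rtxnu
Hunk 3: at line 1 remove [gdgi,qztx] add [lhspi] -> 7 lines: diz lhspi ztgr crfgq klwev rht rtxnu
Hunk 4: at line 1 remove [ztgr,crfgq,klwev] add [mcuu,gede,nnci] -> 7 lines: diz lhspi mcuu gede nnci rht rtxnu
Hunk 5: at line 1 remove [lhspi,mcuu] add [vsp,yof] -> 7 lines: diz vsp yof gede nnci rht rtxnu
Final line count: 7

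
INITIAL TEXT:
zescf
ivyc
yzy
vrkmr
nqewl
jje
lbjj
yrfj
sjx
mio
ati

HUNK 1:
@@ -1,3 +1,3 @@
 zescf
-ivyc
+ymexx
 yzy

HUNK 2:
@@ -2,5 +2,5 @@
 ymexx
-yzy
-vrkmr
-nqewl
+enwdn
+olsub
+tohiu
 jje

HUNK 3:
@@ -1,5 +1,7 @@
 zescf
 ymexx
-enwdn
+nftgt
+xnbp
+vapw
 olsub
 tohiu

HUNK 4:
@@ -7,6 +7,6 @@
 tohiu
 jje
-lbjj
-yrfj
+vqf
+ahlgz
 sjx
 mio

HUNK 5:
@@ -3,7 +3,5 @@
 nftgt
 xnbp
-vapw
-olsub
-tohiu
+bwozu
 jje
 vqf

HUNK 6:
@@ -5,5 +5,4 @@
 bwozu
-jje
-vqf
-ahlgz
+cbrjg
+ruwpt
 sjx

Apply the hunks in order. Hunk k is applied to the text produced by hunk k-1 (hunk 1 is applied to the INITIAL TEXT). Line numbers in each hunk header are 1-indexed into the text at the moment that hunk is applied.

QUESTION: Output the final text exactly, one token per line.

Answer: zescf
ymexx
nftgt
xnbp
bwozu
cbrjg
ruwpt
sjx
mio
ati

Derivation:
Hunk 1: at line 1 remove [ivyc] add [ymexx] -> 11 lines: zescf ymexx yzy vrkmr nqewl jje lbjj yrfj sjx mio ati
Hunk 2: at line 2 remove [yzy,vrkmr,nqewl] add [enwdn,olsub,tohiu] -> 11 lines: zescf ymexx enwdn olsub tohiu jje lbjj yrfj sjx mio ati
Hunk 3: at line 1 remove [enwdn] add [nftgt,xnbp,vapw] -> 13 lines: zescf ymexx nftgt xnbp vapw olsub tohiu jje lbjj yrfj sjx mio ati
Hunk 4: at line 7 remove [lbjj,yrfj] add [vqf,ahlgz] -> 13 lines: zescf ymexx nftgt xnbp vapw olsub tohiu jje vqf ahlgz sjx mio ati
Hunk 5: at line 3 remove [vapw,olsub,tohiu] add [bwozu] -> 11 lines: zescf ymexx nftgt xnbp bwozu jje vqf ahlgz sjx mio ati
Hunk 6: at line 5 remove [jje,vqf,ahlgz] add [cbrjg,ruwpt] -> 10 lines: zescf ymexx nftgt xnbp bwozu cbrjg ruwpt sjx mio ati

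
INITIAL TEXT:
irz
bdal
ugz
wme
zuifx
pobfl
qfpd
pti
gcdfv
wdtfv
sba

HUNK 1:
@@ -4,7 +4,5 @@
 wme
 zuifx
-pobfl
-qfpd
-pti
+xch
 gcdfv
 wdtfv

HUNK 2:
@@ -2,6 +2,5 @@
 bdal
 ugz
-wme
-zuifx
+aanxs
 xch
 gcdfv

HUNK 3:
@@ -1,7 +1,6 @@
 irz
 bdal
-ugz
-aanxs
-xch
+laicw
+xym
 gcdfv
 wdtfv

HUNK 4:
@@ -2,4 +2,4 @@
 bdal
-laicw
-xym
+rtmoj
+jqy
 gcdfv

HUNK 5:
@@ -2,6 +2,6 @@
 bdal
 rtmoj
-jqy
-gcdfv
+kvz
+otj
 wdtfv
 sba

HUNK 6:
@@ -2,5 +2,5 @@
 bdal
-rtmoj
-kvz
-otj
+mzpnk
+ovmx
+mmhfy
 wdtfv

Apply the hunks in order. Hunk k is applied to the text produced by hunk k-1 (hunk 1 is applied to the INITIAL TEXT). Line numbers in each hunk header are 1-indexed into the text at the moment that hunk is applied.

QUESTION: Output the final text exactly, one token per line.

Hunk 1: at line 4 remove [pobfl,qfpd,pti] add [xch] -> 9 lines: irz bdal ugz wme zuifx xch gcdfv wdtfv sba
Hunk 2: at line 2 remove [wme,zuifx] add [aanxs] -> 8 lines: irz bdal ugz aanxs xch gcdfv wdtfv sba
Hunk 3: at line 1 remove [ugz,aanxs,xch] add [laicw,xym] -> 7 lines: irz bdal laicw xym gcdfv wdtfv sba
Hunk 4: at line 2 remove [laicw,xym] add [rtmoj,jqy] -> 7 lines: irz bdal rtmoj jqy gcdfv wdtfv sba
Hunk 5: at line 2 remove [jqy,gcdfv] add [kvz,otj] -> 7 lines: irz bdal rtmoj kvz otj wdtfv sba
Hunk 6: at line 2 remove [rtmoj,kvz,otj] add [mzpnk,ovmx,mmhfy] -> 7 lines: irz bdal mzpnk ovmx mmhfy wdtfv sba

Answer: irz
bdal
mzpnk
ovmx
mmhfy
wdtfv
sba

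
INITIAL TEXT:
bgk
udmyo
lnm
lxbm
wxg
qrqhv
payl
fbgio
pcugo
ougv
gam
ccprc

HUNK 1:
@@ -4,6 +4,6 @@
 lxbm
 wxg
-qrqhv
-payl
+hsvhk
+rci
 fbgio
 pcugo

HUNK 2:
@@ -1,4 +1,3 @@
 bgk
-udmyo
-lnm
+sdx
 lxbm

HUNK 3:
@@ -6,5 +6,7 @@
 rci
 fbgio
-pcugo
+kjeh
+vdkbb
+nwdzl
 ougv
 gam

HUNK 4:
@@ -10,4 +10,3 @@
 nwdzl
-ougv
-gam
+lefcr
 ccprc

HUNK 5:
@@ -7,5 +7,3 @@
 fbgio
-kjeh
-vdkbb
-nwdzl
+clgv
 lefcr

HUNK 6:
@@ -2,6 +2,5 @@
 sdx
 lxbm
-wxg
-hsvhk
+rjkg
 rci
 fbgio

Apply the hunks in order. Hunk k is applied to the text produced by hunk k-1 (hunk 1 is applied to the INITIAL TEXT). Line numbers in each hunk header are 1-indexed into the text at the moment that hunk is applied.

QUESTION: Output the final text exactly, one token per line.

Answer: bgk
sdx
lxbm
rjkg
rci
fbgio
clgv
lefcr
ccprc

Derivation:
Hunk 1: at line 4 remove [qrqhv,payl] add [hsvhk,rci] -> 12 lines: bgk udmyo lnm lxbm wxg hsvhk rci fbgio pcugo ougv gam ccprc
Hunk 2: at line 1 remove [udmyo,lnm] add [sdx] -> 11 lines: bgk sdx lxbm wxg hsvhk rci fbgio pcugo ougv gam ccprc
Hunk 3: at line 6 remove [pcugo] add [kjeh,vdkbb,nwdzl] -> 13 lines: bgk sdx lxbm wxg hsvhk rci fbgio kjeh vdkbb nwdzl ougv gam ccprc
Hunk 4: at line 10 remove [ougv,gam] add [lefcr] -> 12 lines: bgk sdx lxbm wxg hsvhk rci fbgio kjeh vdkbb nwdzl lefcr ccprc
Hunk 5: at line 7 remove [kjeh,vdkbb,nwdzl] add [clgv] -> 10 lines: bgk sdx lxbm wxg hsvhk rci fbgio clgv lefcr ccprc
Hunk 6: at line 2 remove [wxg,hsvhk] add [rjkg] -> 9 lines: bgk sdx lxbm rjkg rci fbgio clgv lefcr ccprc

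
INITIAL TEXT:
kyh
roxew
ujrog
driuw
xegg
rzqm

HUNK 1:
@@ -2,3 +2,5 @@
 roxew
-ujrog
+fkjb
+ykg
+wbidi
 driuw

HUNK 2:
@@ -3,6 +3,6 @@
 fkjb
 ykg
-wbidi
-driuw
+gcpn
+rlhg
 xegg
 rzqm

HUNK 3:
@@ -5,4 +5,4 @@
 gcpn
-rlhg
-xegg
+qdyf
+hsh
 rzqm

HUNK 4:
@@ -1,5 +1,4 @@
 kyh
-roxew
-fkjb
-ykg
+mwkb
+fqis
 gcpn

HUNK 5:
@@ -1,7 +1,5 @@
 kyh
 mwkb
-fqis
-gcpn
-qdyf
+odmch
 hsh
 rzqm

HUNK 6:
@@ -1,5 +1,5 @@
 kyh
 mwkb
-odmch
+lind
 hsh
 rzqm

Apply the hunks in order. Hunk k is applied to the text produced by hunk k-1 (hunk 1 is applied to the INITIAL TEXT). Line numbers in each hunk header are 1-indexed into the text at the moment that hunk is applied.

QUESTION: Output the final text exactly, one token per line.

Answer: kyh
mwkb
lind
hsh
rzqm

Derivation:
Hunk 1: at line 2 remove [ujrog] add [fkjb,ykg,wbidi] -> 8 lines: kyh roxew fkjb ykg wbidi driuw xegg rzqm
Hunk 2: at line 3 remove [wbidi,driuw] add [gcpn,rlhg] -> 8 lines: kyh roxew fkjb ykg gcpn rlhg xegg rzqm
Hunk 3: at line 5 remove [rlhg,xegg] add [qdyf,hsh] -> 8 lines: kyh roxew fkjb ykg gcpn qdyf hsh rzqm
Hunk 4: at line 1 remove [roxew,fkjb,ykg] add [mwkb,fqis] -> 7 lines: kyh mwkb fqis gcpn qdyf hsh rzqm
Hunk 5: at line 1 remove [fqis,gcpn,qdyf] add [odmch] -> 5 lines: kyh mwkb odmch hsh rzqm
Hunk 6: at line 1 remove [odmch] add [lind] -> 5 lines: kyh mwkb lind hsh rzqm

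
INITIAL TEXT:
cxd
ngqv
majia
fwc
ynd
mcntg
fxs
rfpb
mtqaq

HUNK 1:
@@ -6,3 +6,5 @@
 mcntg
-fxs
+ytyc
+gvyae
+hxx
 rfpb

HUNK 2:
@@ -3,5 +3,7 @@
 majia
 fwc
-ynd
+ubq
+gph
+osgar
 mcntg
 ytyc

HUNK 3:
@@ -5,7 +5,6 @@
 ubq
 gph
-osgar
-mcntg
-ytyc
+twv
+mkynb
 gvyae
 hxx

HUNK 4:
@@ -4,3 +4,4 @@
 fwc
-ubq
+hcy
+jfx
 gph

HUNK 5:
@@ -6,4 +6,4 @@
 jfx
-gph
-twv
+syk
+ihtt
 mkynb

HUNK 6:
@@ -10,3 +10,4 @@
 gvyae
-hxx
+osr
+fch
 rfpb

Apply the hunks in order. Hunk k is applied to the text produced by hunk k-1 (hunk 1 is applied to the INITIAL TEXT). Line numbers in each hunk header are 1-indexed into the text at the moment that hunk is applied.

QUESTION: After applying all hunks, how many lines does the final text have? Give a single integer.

Answer: 14

Derivation:
Hunk 1: at line 6 remove [fxs] add [ytyc,gvyae,hxx] -> 11 lines: cxd ngqv majia fwc ynd mcntg ytyc gvyae hxx rfpb mtqaq
Hunk 2: at line 3 remove [ynd] add [ubq,gph,osgar] -> 13 lines: cxd ngqv majia fwc ubq gph osgar mcntg ytyc gvyae hxx rfpb mtqaq
Hunk 3: at line 5 remove [osgar,mcntg,ytyc] add [twv,mkynb] -> 12 lines: cxd ngqv majia fwc ubq gph twv mkynb gvyae hxx rfpb mtqaq
Hunk 4: at line 4 remove [ubq] add [hcy,jfx] -> 13 lines: cxd ngqv majia fwc hcy jfx gph twv mkynb gvyae hxx rfpb mtqaq
Hunk 5: at line 6 remove [gph,twv] add [syk,ihtt] -> 13 lines: cxd ngqv majia fwc hcy jfx syk ihtt mkynb gvyae hxx rfpb mtqaq
Hunk 6: at line 10 remove [hxx] add [osr,fch] -> 14 lines: cxd ngqv majia fwc hcy jfx syk ihtt mkynb gvyae osr fch rfpb mtqaq
Final line count: 14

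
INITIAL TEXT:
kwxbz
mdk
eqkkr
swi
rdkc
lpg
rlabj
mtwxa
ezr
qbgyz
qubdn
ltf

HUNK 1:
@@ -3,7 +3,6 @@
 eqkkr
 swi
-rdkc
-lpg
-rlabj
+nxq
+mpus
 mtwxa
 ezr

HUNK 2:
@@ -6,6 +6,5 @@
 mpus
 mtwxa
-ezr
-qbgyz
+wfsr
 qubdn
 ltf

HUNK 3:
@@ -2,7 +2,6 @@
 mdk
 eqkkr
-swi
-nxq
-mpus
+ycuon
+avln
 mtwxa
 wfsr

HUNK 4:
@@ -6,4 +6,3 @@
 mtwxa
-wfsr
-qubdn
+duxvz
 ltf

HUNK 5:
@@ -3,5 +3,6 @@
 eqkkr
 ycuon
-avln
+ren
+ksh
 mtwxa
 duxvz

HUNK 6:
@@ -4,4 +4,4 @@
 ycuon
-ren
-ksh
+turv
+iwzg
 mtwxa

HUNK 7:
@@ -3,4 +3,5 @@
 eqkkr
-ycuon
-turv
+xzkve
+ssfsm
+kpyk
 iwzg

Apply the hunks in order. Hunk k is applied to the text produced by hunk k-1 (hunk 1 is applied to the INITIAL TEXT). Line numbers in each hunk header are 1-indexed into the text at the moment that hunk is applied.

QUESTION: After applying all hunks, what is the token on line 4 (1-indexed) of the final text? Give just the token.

Answer: xzkve

Derivation:
Hunk 1: at line 3 remove [rdkc,lpg,rlabj] add [nxq,mpus] -> 11 lines: kwxbz mdk eqkkr swi nxq mpus mtwxa ezr qbgyz qubdn ltf
Hunk 2: at line 6 remove [ezr,qbgyz] add [wfsr] -> 10 lines: kwxbz mdk eqkkr swi nxq mpus mtwxa wfsr qubdn ltf
Hunk 3: at line 2 remove [swi,nxq,mpus] add [ycuon,avln] -> 9 lines: kwxbz mdk eqkkr ycuon avln mtwxa wfsr qubdn ltf
Hunk 4: at line 6 remove [wfsr,qubdn] add [duxvz] -> 8 lines: kwxbz mdk eqkkr ycuon avln mtwxa duxvz ltf
Hunk 5: at line 3 remove [avln] add [ren,ksh] -> 9 lines: kwxbz mdk eqkkr ycuon ren ksh mtwxa duxvz ltf
Hunk 6: at line 4 remove [ren,ksh] add [turv,iwzg] -> 9 lines: kwxbz mdk eqkkr ycuon turv iwzg mtwxa duxvz ltf
Hunk 7: at line 3 remove [ycuon,turv] add [xzkve,ssfsm,kpyk] -> 10 lines: kwxbz mdk eqkkr xzkve ssfsm kpyk iwzg mtwxa duxvz ltf
Final line 4: xzkve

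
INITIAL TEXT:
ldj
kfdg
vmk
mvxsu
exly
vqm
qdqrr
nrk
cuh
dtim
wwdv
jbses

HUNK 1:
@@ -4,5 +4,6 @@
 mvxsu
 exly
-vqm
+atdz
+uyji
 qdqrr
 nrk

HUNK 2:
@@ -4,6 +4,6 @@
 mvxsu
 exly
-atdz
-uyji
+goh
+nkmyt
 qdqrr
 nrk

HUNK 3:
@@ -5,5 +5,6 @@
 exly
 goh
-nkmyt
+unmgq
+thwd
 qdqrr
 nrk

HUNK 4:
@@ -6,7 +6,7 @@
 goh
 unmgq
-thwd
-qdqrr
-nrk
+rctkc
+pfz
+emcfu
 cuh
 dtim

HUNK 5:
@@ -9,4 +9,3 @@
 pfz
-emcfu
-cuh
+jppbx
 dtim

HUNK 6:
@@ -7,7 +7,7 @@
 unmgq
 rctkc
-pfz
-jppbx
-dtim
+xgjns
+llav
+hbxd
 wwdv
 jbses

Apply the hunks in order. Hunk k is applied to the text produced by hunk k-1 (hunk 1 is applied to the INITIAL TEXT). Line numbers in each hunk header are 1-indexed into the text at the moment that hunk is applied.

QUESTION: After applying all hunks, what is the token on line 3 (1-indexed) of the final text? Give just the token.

Hunk 1: at line 4 remove [vqm] add [atdz,uyji] -> 13 lines: ldj kfdg vmk mvxsu exly atdz uyji qdqrr nrk cuh dtim wwdv jbses
Hunk 2: at line 4 remove [atdz,uyji] add [goh,nkmyt] -> 13 lines: ldj kfdg vmk mvxsu exly goh nkmyt qdqrr nrk cuh dtim wwdv jbses
Hunk 3: at line 5 remove [nkmyt] add [unmgq,thwd] -> 14 lines: ldj kfdg vmk mvxsu exly goh unmgq thwd qdqrr nrk cuh dtim wwdv jbses
Hunk 4: at line 6 remove [thwd,qdqrr,nrk] add [rctkc,pfz,emcfu] -> 14 lines: ldj kfdg vmk mvxsu exly goh unmgq rctkc pfz emcfu cuh dtim wwdv jbses
Hunk 5: at line 9 remove [emcfu,cuh] add [jppbx] -> 13 lines: ldj kfdg vmk mvxsu exly goh unmgq rctkc pfz jppbx dtim wwdv jbses
Hunk 6: at line 7 remove [pfz,jppbx,dtim] add [xgjns,llav,hbxd] -> 13 lines: ldj kfdg vmk mvxsu exly goh unmgq rctkc xgjns llav hbxd wwdv jbses
Final line 3: vmk

Answer: vmk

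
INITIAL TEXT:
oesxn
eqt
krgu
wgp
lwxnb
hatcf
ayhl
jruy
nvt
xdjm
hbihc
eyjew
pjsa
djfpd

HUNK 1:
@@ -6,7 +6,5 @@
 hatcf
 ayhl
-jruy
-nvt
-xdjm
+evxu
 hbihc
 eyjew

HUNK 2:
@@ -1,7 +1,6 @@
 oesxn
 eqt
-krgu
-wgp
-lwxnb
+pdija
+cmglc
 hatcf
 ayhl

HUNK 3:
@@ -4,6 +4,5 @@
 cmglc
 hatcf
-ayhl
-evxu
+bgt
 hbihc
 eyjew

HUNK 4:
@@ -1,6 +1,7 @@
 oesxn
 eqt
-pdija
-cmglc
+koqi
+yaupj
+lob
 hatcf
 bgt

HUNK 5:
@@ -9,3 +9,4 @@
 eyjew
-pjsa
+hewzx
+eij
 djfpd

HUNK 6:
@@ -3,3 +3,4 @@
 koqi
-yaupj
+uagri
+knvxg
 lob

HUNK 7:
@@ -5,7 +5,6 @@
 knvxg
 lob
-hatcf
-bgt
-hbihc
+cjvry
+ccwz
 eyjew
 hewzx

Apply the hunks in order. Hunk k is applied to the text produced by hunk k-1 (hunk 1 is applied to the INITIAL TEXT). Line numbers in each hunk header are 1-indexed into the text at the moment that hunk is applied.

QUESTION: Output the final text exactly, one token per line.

Answer: oesxn
eqt
koqi
uagri
knvxg
lob
cjvry
ccwz
eyjew
hewzx
eij
djfpd

Derivation:
Hunk 1: at line 6 remove [jruy,nvt,xdjm] add [evxu] -> 12 lines: oesxn eqt krgu wgp lwxnb hatcf ayhl evxu hbihc eyjew pjsa djfpd
Hunk 2: at line 1 remove [krgu,wgp,lwxnb] add [pdija,cmglc] -> 11 lines: oesxn eqt pdija cmglc hatcf ayhl evxu hbihc eyjew pjsa djfpd
Hunk 3: at line 4 remove [ayhl,evxu] add [bgt] -> 10 lines: oesxn eqt pdija cmglc hatcf bgt hbihc eyjew pjsa djfpd
Hunk 4: at line 1 remove [pdija,cmglc] add [koqi,yaupj,lob] -> 11 lines: oesxn eqt koqi yaupj lob hatcf bgt hbihc eyjew pjsa djfpd
Hunk 5: at line 9 remove [pjsa] add [hewzx,eij] -> 12 lines: oesxn eqt koqi yaupj lob hatcf bgt hbihc eyjew hewzx eij djfpd
Hunk 6: at line 3 remove [yaupj] add [uagri,knvxg] -> 13 lines: oesxn eqt koqi uagri knvxg lob hatcf bgt hbihc eyjew hewzx eij djfpd
Hunk 7: at line 5 remove [hatcf,bgt,hbihc] add [cjvry,ccwz] -> 12 lines: oesxn eqt koqi uagri knvxg lob cjvry ccwz eyjew hewzx eij djfpd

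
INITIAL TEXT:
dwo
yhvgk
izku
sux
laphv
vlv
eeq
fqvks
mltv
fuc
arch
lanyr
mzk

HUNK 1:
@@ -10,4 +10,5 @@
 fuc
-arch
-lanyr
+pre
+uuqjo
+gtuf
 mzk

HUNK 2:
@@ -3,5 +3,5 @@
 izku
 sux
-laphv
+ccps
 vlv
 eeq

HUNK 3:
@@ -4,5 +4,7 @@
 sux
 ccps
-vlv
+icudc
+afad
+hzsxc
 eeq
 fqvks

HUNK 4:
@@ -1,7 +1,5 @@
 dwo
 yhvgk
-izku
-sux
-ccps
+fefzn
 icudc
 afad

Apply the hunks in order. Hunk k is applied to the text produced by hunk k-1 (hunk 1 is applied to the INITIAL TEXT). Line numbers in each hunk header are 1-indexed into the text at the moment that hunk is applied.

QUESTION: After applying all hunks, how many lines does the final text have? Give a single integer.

Hunk 1: at line 10 remove [arch,lanyr] add [pre,uuqjo,gtuf] -> 14 lines: dwo yhvgk izku sux laphv vlv eeq fqvks mltv fuc pre uuqjo gtuf mzk
Hunk 2: at line 3 remove [laphv] add [ccps] -> 14 lines: dwo yhvgk izku sux ccps vlv eeq fqvks mltv fuc pre uuqjo gtuf mzk
Hunk 3: at line 4 remove [vlv] add [icudc,afad,hzsxc] -> 16 lines: dwo yhvgk izku sux ccps icudc afad hzsxc eeq fqvks mltv fuc pre uuqjo gtuf mzk
Hunk 4: at line 1 remove [izku,sux,ccps] add [fefzn] -> 14 lines: dwo yhvgk fefzn icudc afad hzsxc eeq fqvks mltv fuc pre uuqjo gtuf mzk
Final line count: 14

Answer: 14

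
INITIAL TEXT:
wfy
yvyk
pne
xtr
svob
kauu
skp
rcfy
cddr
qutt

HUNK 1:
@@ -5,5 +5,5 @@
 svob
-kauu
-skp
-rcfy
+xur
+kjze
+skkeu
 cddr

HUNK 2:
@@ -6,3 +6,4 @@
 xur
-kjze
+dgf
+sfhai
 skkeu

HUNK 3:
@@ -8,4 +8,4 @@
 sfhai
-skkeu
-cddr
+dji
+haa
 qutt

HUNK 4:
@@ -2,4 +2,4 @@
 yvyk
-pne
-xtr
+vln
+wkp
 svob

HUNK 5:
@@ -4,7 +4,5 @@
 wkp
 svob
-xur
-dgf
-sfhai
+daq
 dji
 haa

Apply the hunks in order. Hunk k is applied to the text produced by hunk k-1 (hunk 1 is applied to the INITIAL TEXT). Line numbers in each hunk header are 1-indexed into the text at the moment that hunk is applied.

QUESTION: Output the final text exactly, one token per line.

Answer: wfy
yvyk
vln
wkp
svob
daq
dji
haa
qutt

Derivation:
Hunk 1: at line 5 remove [kauu,skp,rcfy] add [xur,kjze,skkeu] -> 10 lines: wfy yvyk pne xtr svob xur kjze skkeu cddr qutt
Hunk 2: at line 6 remove [kjze] add [dgf,sfhai] -> 11 lines: wfy yvyk pne xtr svob xur dgf sfhai skkeu cddr qutt
Hunk 3: at line 8 remove [skkeu,cddr] add [dji,haa] -> 11 lines: wfy yvyk pne xtr svob xur dgf sfhai dji haa qutt
Hunk 4: at line 2 remove [pne,xtr] add [vln,wkp] -> 11 lines: wfy yvyk vln wkp svob xur dgf sfhai dji haa qutt
Hunk 5: at line 4 remove [xur,dgf,sfhai] add [daq] -> 9 lines: wfy yvyk vln wkp svob daq dji haa qutt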